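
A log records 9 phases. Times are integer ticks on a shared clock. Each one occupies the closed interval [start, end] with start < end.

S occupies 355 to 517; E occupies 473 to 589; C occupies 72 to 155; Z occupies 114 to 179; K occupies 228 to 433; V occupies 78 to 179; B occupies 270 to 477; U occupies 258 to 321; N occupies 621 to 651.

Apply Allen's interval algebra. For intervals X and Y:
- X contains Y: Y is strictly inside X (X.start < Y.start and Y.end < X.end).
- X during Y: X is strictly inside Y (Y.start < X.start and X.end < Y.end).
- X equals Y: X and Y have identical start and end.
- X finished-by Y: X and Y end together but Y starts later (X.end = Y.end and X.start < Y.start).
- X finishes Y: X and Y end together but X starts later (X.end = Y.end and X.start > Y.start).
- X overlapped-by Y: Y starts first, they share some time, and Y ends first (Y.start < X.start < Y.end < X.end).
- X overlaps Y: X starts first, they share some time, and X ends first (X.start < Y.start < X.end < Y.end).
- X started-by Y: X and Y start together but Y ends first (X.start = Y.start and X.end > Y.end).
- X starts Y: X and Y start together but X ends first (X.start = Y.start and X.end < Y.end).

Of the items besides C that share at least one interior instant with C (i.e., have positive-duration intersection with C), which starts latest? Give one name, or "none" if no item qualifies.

Z

Target C = [72, 155].
B [270, 477] → after → excluded.
E [473, 589] → after → excluded.
K [228, 433] → after → excluded.
N [621, 651] → after → excluded.
S [355, 517] → after → excluded.
U [258, 321] → after → excluded.
V [78, 179] → overlapped-by → candidate.
Z [114, 179] → overlapped-by → candidate.
Among candidates, latest start is 114 → Z.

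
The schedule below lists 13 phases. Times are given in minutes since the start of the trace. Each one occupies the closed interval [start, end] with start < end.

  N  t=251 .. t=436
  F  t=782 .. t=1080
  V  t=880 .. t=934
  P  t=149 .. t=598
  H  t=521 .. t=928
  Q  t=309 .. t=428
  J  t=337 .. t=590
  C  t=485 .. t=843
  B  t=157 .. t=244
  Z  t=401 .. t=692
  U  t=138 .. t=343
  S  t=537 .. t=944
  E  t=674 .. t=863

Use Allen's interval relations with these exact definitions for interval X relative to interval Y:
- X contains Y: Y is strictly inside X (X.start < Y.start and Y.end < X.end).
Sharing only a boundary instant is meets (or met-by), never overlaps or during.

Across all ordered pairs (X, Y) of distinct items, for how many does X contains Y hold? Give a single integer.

Checking all 156 ordered pairs for relation 'contains'; matching pairs in alphabetical order:
(F, V): F contains V ✓
(H, E): H contains E ✓
(N, Q): N contains Q ✓
(P, B): P contains B ✓
(P, J): P contains J ✓
(P, N): P contains N ✓
(P, Q): P contains Q ✓
(S, E): S contains E ✓
(S, V): S contains V ✓
(U, B): U contains B ✓
Count: 10.

10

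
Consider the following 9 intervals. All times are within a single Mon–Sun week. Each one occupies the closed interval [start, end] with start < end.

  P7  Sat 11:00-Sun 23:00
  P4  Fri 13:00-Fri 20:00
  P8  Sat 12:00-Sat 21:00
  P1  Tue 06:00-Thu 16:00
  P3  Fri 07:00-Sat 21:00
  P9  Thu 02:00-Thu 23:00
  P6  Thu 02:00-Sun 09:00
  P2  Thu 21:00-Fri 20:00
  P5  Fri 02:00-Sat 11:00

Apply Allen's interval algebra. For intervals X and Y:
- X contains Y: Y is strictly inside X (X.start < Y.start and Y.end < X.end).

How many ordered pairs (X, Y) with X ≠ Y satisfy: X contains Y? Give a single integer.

8

Checking all 72 ordered pairs for relation 'contains'; matching pairs in alphabetical order:
(P3, P4): P3 contains P4 ✓
(P5, P4): P5 contains P4 ✓
(P6, P2): P6 contains P2 ✓
(P6, P3): P6 contains P3 ✓
(P6, P4): P6 contains P4 ✓
(P6, P5): P6 contains P5 ✓
(P6, P8): P6 contains P8 ✓
(P7, P8): P7 contains P8 ✓
Count: 8.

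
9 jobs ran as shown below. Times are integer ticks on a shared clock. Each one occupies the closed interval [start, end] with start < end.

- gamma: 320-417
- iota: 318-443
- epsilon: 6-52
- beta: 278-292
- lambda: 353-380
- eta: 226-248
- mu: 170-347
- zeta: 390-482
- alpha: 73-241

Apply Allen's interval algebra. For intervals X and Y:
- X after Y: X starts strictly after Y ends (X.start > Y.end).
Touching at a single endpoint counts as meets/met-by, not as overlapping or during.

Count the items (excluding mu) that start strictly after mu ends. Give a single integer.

Target mu = [170, 347].
alpha [73, 241] → overlaps → no.
beta [278, 292] → during → no.
epsilon [6, 52] → before → no.
eta [226, 248] → during → no.
gamma [320, 417] → overlapped-by → no.
iota [318, 443] → overlapped-by → no.
lambda [353, 380] → after → counts.
zeta [390, 482] → after → counts.
Total: 2.

2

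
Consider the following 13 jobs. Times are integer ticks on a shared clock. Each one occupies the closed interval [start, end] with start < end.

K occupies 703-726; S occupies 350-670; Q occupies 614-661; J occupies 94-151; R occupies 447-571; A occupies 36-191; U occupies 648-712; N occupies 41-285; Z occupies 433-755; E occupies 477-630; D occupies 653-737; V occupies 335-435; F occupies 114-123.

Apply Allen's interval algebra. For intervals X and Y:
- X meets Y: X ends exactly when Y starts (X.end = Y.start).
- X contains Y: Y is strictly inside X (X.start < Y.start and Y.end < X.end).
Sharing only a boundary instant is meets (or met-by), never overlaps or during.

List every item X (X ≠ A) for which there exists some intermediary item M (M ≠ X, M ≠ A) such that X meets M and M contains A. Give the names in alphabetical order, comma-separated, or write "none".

Target A = [36, 191].
Intermediaries M with M contains A: none.
Union: none.

none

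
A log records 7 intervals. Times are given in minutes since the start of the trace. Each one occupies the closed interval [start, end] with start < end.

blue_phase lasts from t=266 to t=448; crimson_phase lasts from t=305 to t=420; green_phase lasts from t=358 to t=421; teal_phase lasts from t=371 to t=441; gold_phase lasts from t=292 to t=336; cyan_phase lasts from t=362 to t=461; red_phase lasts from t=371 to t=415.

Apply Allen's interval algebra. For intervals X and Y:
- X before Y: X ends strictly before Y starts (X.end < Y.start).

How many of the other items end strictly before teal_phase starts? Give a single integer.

Target teal_phase = [t=371, t=441].
blue_phase [t=266, t=448] → contains → no.
crimson_phase [t=305, t=420] → overlaps → no.
cyan_phase [t=362, t=461] → contains → no.
gold_phase [t=292, t=336] → before → counts.
green_phase [t=358, t=421] → overlaps → no.
red_phase [t=371, t=415] → starts → no.
Total: 1.

1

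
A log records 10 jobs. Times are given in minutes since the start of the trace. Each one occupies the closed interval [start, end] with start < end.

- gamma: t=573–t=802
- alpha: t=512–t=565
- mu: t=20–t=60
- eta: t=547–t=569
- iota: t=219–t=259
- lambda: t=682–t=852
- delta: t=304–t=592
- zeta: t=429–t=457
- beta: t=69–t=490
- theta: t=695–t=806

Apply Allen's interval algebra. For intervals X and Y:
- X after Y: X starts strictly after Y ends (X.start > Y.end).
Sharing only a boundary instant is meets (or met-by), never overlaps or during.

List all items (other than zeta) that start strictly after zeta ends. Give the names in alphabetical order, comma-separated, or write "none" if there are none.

Target zeta = [t=429, t=457].
alpha [t=512, t=565] → after → yes.
beta [t=69, t=490] → contains → no.
delta [t=304, t=592] → contains → no.
eta [t=547, t=569] → after → yes.
gamma [t=573, t=802] → after → yes.
iota [t=219, t=259] → before → no.
lambda [t=682, t=852] → after → yes.
mu [t=20, t=60] → before → no.
theta [t=695, t=806] → after → yes.
Result: alpha, eta, gamma, lambda, theta.

alpha, eta, gamma, lambda, theta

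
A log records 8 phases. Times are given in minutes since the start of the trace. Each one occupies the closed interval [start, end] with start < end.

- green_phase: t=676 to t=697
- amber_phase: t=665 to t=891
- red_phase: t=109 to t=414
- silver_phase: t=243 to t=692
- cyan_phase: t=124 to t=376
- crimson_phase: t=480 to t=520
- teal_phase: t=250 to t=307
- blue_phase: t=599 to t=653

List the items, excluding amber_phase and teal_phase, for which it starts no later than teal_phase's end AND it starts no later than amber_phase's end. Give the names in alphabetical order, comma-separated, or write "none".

Conditions: its start is no later than teal_phase's end (X.start <= t=307) AND its start is no later than amber_phase's end (X.start <= t=891).
blue_phase: start t=599 <= t=307? ✗; start t=599 <= t=891? ✓ → no.
crimson_phase: start t=480 <= t=307? ✗; start t=480 <= t=891? ✓ → no.
cyan_phase: start t=124 <= t=307? ✓; start t=124 <= t=891? ✓ → yes.
green_phase: start t=676 <= t=307? ✗; start t=676 <= t=891? ✓ → no.
red_phase: start t=109 <= t=307? ✓; start t=109 <= t=891? ✓ → yes.
silver_phase: start t=243 <= t=307? ✓; start t=243 <= t=891? ✓ → yes.
Result: cyan_phase, red_phase, silver_phase.

cyan_phase, red_phase, silver_phase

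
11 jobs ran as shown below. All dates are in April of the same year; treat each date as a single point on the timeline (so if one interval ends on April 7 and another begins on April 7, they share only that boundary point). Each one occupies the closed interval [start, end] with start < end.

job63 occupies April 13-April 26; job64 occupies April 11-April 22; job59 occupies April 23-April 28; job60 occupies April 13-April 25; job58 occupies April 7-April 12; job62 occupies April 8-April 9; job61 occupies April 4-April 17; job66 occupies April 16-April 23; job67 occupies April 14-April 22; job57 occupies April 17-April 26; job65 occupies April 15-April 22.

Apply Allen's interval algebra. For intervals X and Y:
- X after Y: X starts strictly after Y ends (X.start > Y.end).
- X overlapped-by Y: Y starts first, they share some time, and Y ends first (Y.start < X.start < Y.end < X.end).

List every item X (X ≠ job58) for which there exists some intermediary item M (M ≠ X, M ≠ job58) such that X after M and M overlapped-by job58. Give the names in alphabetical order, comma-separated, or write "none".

job59

Target job58 = [April 7, April 12].
Intermediaries M with M overlapped-by job58: job64.
Via job64 — items with X after job64: job59.
Union: job59.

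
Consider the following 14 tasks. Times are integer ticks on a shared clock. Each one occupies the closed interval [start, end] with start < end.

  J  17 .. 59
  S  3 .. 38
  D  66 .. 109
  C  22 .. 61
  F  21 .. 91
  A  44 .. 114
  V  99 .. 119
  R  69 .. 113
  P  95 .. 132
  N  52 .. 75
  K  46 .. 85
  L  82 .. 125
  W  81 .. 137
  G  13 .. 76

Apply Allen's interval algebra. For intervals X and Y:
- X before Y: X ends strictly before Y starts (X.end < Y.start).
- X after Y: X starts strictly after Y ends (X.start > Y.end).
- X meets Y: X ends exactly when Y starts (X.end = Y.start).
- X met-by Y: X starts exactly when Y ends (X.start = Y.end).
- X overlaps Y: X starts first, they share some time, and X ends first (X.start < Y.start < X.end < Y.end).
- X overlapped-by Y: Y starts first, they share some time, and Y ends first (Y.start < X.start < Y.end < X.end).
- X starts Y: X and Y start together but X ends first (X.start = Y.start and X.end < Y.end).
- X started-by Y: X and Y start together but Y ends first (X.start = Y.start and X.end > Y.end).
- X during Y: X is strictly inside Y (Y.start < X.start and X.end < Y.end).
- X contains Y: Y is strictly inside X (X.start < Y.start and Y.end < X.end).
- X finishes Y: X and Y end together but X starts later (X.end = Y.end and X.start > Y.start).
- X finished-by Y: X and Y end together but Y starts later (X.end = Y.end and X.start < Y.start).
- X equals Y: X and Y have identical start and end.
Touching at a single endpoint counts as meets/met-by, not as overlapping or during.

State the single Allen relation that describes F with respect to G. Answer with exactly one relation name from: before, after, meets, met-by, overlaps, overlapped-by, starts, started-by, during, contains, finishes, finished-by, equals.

overlapped-by

F = [21, 91]; G = [13, 76].
Compare endpoints: F.start > G.start, F.start < G.end, F.end > G.start, F.end > G.end.
That pattern is 'overlapped-by'.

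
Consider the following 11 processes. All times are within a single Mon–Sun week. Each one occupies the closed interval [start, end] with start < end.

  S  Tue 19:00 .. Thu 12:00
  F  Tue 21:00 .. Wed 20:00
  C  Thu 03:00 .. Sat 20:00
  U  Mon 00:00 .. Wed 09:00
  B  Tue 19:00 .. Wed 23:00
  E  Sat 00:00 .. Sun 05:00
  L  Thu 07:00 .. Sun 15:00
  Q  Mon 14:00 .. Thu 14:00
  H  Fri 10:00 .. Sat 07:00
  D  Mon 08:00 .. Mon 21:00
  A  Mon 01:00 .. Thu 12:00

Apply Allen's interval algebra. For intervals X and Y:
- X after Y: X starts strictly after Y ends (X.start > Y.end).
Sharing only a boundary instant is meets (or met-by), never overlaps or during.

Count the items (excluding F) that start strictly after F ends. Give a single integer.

Target F = [Tue 21:00, Wed 20:00].
A [Mon 01:00, Thu 12:00] → contains → no.
B [Tue 19:00, Wed 23:00] → contains → no.
C [Thu 03:00, Sat 20:00] → after → counts.
D [Mon 08:00, Mon 21:00] → before → no.
E [Sat 00:00, Sun 05:00] → after → counts.
H [Fri 10:00, Sat 07:00] → after → counts.
L [Thu 07:00, Sun 15:00] → after → counts.
Q [Mon 14:00, Thu 14:00] → contains → no.
S [Tue 19:00, Thu 12:00] → contains → no.
U [Mon 00:00, Wed 09:00] → overlaps → no.
Total: 4.

4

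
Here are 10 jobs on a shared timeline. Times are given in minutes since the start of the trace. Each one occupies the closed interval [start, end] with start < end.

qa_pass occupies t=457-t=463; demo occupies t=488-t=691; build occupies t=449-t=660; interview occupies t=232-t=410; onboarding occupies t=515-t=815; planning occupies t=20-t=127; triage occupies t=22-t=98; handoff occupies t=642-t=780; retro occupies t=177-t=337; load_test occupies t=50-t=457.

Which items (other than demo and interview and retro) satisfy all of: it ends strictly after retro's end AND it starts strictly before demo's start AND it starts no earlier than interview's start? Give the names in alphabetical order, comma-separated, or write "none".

Conditions: its end is strictly after retro's end (X.end > t=337) AND its start is strictly before demo's start (X.start < t=488) AND its start is no earlier than interview's start (X.start >= t=232).
build: end t=660 > t=337? ✓; start t=449 < t=488? ✓; start t=449 >= t=232? ✓ → yes.
handoff: end t=780 > t=337? ✓; start t=642 < t=488? ✗; start t=642 >= t=232? ✓ → no.
load_test: end t=457 > t=337? ✓; start t=50 < t=488? ✓; start t=50 >= t=232? ✗ → no.
onboarding: end t=815 > t=337? ✓; start t=515 < t=488? ✗; start t=515 >= t=232? ✓ → no.
planning: end t=127 > t=337? ✗; start t=20 < t=488? ✓; start t=20 >= t=232? ✗ → no.
qa_pass: end t=463 > t=337? ✓; start t=457 < t=488? ✓; start t=457 >= t=232? ✓ → yes.
triage: end t=98 > t=337? ✗; start t=22 < t=488? ✓; start t=22 >= t=232? ✗ → no.
Result: build, qa_pass.

build, qa_pass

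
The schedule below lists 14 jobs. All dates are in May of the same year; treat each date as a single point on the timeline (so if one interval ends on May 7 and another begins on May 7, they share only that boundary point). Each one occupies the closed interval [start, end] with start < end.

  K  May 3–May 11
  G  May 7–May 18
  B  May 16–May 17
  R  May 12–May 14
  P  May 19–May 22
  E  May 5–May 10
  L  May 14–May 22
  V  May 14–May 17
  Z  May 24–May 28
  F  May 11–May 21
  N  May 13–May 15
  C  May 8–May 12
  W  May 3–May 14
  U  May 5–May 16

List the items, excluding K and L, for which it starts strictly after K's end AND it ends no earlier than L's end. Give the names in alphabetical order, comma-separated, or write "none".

Conditions: its start is strictly after K's end (X.start > May 11) AND its end is no earlier than L's end (X.end >= May 22).
B: start May 16 > May 11? ✓; end May 17 >= May 22? ✗ → no.
C: start May 8 > May 11? ✗; end May 12 >= May 22? ✗ → no.
E: start May 5 > May 11? ✗; end May 10 >= May 22? ✗ → no.
F: start May 11 > May 11? ✗; end May 21 >= May 22? ✗ → no.
G: start May 7 > May 11? ✗; end May 18 >= May 22? ✗ → no.
N: start May 13 > May 11? ✓; end May 15 >= May 22? ✗ → no.
P: start May 19 > May 11? ✓; end May 22 >= May 22? ✓ → yes.
R: start May 12 > May 11? ✓; end May 14 >= May 22? ✗ → no.
U: start May 5 > May 11? ✗; end May 16 >= May 22? ✗ → no.
V: start May 14 > May 11? ✓; end May 17 >= May 22? ✗ → no.
W: start May 3 > May 11? ✗; end May 14 >= May 22? ✗ → no.
Z: start May 24 > May 11? ✓; end May 28 >= May 22? ✓ → yes.
Result: P, Z.

P, Z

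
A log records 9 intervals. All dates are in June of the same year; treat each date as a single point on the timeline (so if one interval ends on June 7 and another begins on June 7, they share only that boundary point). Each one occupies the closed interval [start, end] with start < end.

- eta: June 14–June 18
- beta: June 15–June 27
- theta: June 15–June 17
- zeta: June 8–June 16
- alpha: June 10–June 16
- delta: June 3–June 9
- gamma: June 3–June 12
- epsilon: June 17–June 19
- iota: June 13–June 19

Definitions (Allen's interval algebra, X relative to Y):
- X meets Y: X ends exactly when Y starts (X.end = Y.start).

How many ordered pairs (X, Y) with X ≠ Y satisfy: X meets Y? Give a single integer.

1

Checking all 72 ordered pairs for relation 'meets'; matching pairs in alphabetical order:
(theta, epsilon): theta meets epsilon ✓
Count: 1.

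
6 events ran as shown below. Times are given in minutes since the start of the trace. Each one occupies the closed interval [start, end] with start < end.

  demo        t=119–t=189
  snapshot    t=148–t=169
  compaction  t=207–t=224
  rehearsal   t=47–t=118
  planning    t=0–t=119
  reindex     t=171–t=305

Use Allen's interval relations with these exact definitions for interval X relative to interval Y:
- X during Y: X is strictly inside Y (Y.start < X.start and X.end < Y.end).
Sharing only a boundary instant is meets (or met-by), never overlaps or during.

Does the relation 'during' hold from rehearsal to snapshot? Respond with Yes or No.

rehearsal = [t=47, t=118], snapshot = [t=148, t=169].
Actual relation of rehearsal to snapshot: before.
Asked whether 'during' holds → No.

No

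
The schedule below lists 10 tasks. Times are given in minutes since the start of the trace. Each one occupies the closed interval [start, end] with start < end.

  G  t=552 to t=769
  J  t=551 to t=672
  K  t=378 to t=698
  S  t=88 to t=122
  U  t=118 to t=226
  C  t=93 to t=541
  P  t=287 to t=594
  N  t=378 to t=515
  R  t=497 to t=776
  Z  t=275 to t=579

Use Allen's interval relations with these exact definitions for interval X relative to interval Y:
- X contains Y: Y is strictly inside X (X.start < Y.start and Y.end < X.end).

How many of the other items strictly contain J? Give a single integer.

Target J = [t=551, t=672].
C [t=93, t=541] → before → no.
G [t=552, t=769] → overlapped-by → no.
K [t=378, t=698] → contains → counts.
N [t=378, t=515] → before → no.
P [t=287, t=594] → overlaps → no.
R [t=497, t=776] → contains → counts.
S [t=88, t=122] → before → no.
U [t=118, t=226] → before → no.
Z [t=275, t=579] → overlaps → no.
Total: 2.

2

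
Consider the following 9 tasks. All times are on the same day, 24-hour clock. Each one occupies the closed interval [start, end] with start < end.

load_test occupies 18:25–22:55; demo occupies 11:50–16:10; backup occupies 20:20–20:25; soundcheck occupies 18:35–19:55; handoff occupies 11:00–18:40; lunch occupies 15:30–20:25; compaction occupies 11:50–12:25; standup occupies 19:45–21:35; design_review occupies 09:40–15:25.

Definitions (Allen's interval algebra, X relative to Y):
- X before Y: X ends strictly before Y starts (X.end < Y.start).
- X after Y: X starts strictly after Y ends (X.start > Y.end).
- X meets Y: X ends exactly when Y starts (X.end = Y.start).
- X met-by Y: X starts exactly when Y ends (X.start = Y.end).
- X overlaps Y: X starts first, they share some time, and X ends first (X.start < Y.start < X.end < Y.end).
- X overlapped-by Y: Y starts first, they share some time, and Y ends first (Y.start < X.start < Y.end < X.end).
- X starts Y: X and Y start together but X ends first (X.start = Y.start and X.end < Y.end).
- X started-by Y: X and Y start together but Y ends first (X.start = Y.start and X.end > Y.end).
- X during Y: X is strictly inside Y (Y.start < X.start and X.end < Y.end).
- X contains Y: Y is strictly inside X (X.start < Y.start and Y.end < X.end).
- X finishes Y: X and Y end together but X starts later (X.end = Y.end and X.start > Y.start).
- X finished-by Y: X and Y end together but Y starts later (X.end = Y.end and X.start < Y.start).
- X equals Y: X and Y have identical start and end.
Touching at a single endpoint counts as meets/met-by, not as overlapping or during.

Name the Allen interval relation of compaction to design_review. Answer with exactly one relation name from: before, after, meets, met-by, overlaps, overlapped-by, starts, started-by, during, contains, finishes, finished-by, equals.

compaction = [11:50, 12:25]; design_review = [09:40, 15:25].
Compare endpoints: compaction.start > design_review.start, compaction.start < design_review.end, compaction.end > design_review.start, compaction.end < design_review.end.
That pattern is 'during'.

during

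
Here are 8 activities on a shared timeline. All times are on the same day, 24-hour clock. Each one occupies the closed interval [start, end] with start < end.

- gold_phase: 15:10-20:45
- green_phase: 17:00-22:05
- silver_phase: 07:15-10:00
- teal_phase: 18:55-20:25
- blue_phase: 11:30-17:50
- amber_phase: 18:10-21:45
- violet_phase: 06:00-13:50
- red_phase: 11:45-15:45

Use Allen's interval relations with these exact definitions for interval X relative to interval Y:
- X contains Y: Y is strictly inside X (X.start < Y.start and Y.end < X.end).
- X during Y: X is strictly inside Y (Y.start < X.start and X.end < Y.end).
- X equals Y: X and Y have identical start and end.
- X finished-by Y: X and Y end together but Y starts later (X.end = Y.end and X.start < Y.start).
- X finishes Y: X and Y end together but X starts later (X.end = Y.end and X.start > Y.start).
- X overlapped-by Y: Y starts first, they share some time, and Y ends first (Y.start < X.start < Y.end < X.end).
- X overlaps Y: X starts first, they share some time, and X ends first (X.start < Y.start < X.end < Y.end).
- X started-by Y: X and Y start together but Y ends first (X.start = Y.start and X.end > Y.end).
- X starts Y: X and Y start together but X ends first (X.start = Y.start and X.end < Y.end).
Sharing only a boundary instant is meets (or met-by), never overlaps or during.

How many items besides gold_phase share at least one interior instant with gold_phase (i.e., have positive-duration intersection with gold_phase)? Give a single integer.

Target gold_phase = [15:10, 20:45].
amber_phase [18:10, 21:45] → overlapped-by → counts.
blue_phase [11:30, 17:50] → overlaps → counts.
green_phase [17:00, 22:05] → overlapped-by → counts.
red_phase [11:45, 15:45] → overlaps → counts.
silver_phase [07:15, 10:00] → before → no.
teal_phase [18:55, 20:25] → during → counts.
violet_phase [06:00, 13:50] → before → no.
Total: 5.

5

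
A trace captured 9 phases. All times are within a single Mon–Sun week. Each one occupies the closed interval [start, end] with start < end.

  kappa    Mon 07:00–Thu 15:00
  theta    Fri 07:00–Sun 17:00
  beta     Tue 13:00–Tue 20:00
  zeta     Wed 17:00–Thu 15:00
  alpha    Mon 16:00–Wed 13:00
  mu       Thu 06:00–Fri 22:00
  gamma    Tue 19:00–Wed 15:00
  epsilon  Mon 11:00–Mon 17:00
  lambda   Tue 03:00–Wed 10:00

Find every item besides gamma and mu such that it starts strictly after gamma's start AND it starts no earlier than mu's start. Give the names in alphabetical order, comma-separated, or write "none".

Conditions: its start is strictly after gamma's start (X.start > Tue 19:00) AND its start is no earlier than mu's start (X.start >= Thu 06:00).
alpha: start Mon 16:00 > Tue 19:00? ✗; start Mon 16:00 >= Thu 06:00? ✗ → no.
beta: start Tue 13:00 > Tue 19:00? ✗; start Tue 13:00 >= Thu 06:00? ✗ → no.
epsilon: start Mon 11:00 > Tue 19:00? ✗; start Mon 11:00 >= Thu 06:00? ✗ → no.
kappa: start Mon 07:00 > Tue 19:00? ✗; start Mon 07:00 >= Thu 06:00? ✗ → no.
lambda: start Tue 03:00 > Tue 19:00? ✗; start Tue 03:00 >= Thu 06:00? ✗ → no.
theta: start Fri 07:00 > Tue 19:00? ✓; start Fri 07:00 >= Thu 06:00? ✓ → yes.
zeta: start Wed 17:00 > Tue 19:00? ✓; start Wed 17:00 >= Thu 06:00? ✗ → no.
Result: theta.

theta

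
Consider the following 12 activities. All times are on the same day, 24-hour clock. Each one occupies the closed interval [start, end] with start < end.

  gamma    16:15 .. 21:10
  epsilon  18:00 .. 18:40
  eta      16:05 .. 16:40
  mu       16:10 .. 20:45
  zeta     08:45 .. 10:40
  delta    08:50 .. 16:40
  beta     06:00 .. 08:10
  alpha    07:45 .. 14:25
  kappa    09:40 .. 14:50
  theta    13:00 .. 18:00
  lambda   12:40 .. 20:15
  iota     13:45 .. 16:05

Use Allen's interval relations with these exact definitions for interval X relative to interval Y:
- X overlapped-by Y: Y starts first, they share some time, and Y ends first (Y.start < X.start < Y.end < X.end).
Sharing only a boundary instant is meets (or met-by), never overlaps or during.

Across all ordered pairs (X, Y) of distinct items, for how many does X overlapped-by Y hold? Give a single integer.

22

Checking all 132 ordered pairs for relation 'overlapped-by'; matching pairs in alphabetical order:
(alpha, beta): alpha overlapped-by beta ✓
(delta, alpha): delta overlapped-by alpha ✓
(delta, zeta): delta overlapped-by zeta ✓
(gamma, delta): gamma overlapped-by delta ✓
(gamma, eta): gamma overlapped-by eta ✓
(gamma, lambda): gamma overlapped-by lambda ✓
(gamma, mu): gamma overlapped-by mu ✓
(gamma, theta): gamma overlapped-by theta ✓
(iota, alpha): iota overlapped-by alpha ✓
(iota, kappa): iota overlapped-by kappa ✓
(kappa, alpha): kappa overlapped-by alpha ✓
(kappa, zeta): kappa overlapped-by zeta ✓
(lambda, alpha): lambda overlapped-by alpha ✓
(lambda, delta): lambda overlapped-by delta ✓
(lambda, kappa): lambda overlapped-by kappa ✓
(mu, delta): mu overlapped-by delta ✓
(mu, eta): mu overlapped-by eta ✓
(mu, lambda): mu overlapped-by lambda ✓
(mu, theta): mu overlapped-by theta ✓
(theta, alpha): theta overlapped-by alpha ✓
(theta, delta): theta overlapped-by delta ✓
(theta, kappa): theta overlapped-by kappa ✓
Count: 22.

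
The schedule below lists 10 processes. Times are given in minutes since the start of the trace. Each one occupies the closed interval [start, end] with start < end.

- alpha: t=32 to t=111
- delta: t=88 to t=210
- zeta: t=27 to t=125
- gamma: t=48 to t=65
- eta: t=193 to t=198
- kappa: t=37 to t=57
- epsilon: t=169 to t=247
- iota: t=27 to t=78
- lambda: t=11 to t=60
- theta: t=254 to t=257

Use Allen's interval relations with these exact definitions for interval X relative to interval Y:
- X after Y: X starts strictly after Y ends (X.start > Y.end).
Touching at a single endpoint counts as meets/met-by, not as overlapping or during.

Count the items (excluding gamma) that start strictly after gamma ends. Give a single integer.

4

Target gamma = [t=48, t=65].
alpha [t=32, t=111] → contains → no.
delta [t=88, t=210] → after → counts.
epsilon [t=169, t=247] → after → counts.
eta [t=193, t=198] → after → counts.
iota [t=27, t=78] → contains → no.
kappa [t=37, t=57] → overlaps → no.
lambda [t=11, t=60] → overlaps → no.
theta [t=254, t=257] → after → counts.
zeta [t=27, t=125] → contains → no.
Total: 4.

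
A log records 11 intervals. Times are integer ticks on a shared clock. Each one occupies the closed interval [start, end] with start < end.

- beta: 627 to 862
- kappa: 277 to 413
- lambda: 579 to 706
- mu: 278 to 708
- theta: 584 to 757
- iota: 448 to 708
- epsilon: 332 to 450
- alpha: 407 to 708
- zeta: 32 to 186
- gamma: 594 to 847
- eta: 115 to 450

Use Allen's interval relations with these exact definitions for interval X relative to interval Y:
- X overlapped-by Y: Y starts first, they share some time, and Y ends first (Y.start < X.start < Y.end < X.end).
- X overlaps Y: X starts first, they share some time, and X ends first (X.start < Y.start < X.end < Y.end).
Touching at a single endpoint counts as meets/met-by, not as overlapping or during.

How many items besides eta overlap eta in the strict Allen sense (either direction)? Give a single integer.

Target eta = [115, 450].
alpha [407, 708] → overlapped-by → counts.
beta [627, 862] → after → no.
epsilon [332, 450] → finishes → no.
gamma [594, 847] → after → no.
iota [448, 708] → overlapped-by → counts.
kappa [277, 413] → during → no.
lambda [579, 706] → after → no.
mu [278, 708] → overlapped-by → counts.
theta [584, 757] → after → no.
zeta [32, 186] → overlaps → counts.
Total: 4.

4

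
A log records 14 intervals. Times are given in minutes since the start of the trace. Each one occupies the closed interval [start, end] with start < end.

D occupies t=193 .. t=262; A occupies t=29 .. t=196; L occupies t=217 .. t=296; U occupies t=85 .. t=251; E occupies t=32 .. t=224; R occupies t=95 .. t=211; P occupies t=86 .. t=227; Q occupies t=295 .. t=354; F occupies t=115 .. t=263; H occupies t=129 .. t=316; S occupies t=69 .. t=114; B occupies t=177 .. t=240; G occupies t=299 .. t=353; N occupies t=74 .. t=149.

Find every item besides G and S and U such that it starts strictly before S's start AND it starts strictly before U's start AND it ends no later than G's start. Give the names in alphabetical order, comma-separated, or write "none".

Conditions: its start is strictly before S's start (X.start < t=69) AND its start is strictly before U's start (X.start < t=85) AND its end is no later than G's start (X.end <= t=299).
A: start t=29 < t=69? ✓; start t=29 < t=85? ✓; end t=196 <= t=299? ✓ → yes.
B: start t=177 < t=69? ✗; start t=177 < t=85? ✗; end t=240 <= t=299? ✓ → no.
D: start t=193 < t=69? ✗; start t=193 < t=85? ✗; end t=262 <= t=299? ✓ → no.
E: start t=32 < t=69? ✓; start t=32 < t=85? ✓; end t=224 <= t=299? ✓ → yes.
F: start t=115 < t=69? ✗; start t=115 < t=85? ✗; end t=263 <= t=299? ✓ → no.
H: start t=129 < t=69? ✗; start t=129 < t=85? ✗; end t=316 <= t=299? ✗ → no.
L: start t=217 < t=69? ✗; start t=217 < t=85? ✗; end t=296 <= t=299? ✓ → no.
N: start t=74 < t=69? ✗; start t=74 < t=85? ✓; end t=149 <= t=299? ✓ → no.
P: start t=86 < t=69? ✗; start t=86 < t=85? ✗; end t=227 <= t=299? ✓ → no.
Q: start t=295 < t=69? ✗; start t=295 < t=85? ✗; end t=354 <= t=299? ✗ → no.
R: start t=95 < t=69? ✗; start t=95 < t=85? ✗; end t=211 <= t=299? ✓ → no.
Result: A, E.

A, E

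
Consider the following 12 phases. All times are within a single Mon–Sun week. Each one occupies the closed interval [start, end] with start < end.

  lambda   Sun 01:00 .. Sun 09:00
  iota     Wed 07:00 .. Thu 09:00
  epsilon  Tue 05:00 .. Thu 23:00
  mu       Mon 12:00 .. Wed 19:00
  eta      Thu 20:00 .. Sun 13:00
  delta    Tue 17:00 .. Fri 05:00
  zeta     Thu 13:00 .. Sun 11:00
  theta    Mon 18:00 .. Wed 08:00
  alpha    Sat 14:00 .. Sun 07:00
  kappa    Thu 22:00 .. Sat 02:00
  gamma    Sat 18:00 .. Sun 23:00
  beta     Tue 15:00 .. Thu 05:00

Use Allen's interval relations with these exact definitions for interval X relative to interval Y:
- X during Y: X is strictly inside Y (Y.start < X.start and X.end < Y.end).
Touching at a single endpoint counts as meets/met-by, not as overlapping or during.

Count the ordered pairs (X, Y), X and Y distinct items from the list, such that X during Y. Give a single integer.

Checking all 132 ordered pairs for relation 'during'; matching pairs in alphabetical order:
(alpha, eta): alpha during eta ✓
(alpha, zeta): alpha during zeta ✓
(beta, epsilon): beta during epsilon ✓
(iota, delta): iota during delta ✓
(iota, epsilon): iota during epsilon ✓
(kappa, eta): kappa during eta ✓
(kappa, zeta): kappa during zeta ✓
(lambda, eta): lambda during eta ✓
(lambda, gamma): lambda during gamma ✓
(lambda, zeta): lambda during zeta ✓
(theta, mu): theta during mu ✓
Count: 11.

11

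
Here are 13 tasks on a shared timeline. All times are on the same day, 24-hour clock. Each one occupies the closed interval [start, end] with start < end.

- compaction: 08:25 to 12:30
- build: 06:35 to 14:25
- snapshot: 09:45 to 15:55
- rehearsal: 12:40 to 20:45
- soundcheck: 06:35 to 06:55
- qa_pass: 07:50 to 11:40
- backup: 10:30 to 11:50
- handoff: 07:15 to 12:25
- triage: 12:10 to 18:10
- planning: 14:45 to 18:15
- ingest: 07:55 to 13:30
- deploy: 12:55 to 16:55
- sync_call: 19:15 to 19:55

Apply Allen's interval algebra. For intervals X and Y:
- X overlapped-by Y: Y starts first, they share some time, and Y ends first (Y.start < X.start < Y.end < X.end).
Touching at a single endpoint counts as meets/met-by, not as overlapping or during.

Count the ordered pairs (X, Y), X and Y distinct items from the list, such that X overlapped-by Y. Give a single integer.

25

Checking all 156 ordered pairs for relation 'overlapped-by'; matching pairs in alphabetical order:
(backup, qa_pass): backup overlapped-by qa_pass ✓
(compaction, handoff): compaction overlapped-by handoff ✓
(compaction, qa_pass): compaction overlapped-by qa_pass ✓
(deploy, build): deploy overlapped-by build ✓
(deploy, ingest): deploy overlapped-by ingest ✓
(deploy, snapshot): deploy overlapped-by snapshot ✓
(ingest, handoff): ingest overlapped-by handoff ✓
(ingest, qa_pass): ingest overlapped-by qa_pass ✓
(planning, deploy): planning overlapped-by deploy ✓
(planning, snapshot): planning overlapped-by snapshot ✓
(planning, triage): planning overlapped-by triage ✓
(rehearsal, build): rehearsal overlapped-by build ✓
(rehearsal, ingest): rehearsal overlapped-by ingest ✓
(rehearsal, snapshot): rehearsal overlapped-by snapshot ✓
(rehearsal, triage): rehearsal overlapped-by triage ✓
(snapshot, build): snapshot overlapped-by build ✓
(snapshot, compaction): snapshot overlapped-by compaction ✓
(snapshot, handoff): snapshot overlapped-by handoff ✓
(snapshot, ingest): snapshot overlapped-by ingest ✓
(snapshot, qa_pass): snapshot overlapped-by qa_pass ✓
(triage, build): triage overlapped-by build ✓
(triage, compaction): triage overlapped-by compaction ✓
(triage, handoff): triage overlapped-by handoff ✓
(triage, ingest): triage overlapped-by ingest ✓
... plus 1 further pairs not listed.
Count: 25.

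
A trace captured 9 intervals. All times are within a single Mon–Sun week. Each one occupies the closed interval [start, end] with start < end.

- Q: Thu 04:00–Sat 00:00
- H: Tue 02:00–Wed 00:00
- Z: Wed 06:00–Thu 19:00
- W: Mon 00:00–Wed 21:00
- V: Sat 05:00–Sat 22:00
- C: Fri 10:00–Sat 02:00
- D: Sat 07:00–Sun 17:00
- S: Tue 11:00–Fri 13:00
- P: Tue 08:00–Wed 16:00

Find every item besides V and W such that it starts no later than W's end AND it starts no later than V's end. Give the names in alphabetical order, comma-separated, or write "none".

Conditions: its start is no later than W's end (X.start <= Wed 21:00) AND its start is no later than V's end (X.start <= Sat 22:00).
C: start Fri 10:00 <= Wed 21:00? ✗; start Fri 10:00 <= Sat 22:00? ✓ → no.
D: start Sat 07:00 <= Wed 21:00? ✗; start Sat 07:00 <= Sat 22:00? ✓ → no.
H: start Tue 02:00 <= Wed 21:00? ✓; start Tue 02:00 <= Sat 22:00? ✓ → yes.
P: start Tue 08:00 <= Wed 21:00? ✓; start Tue 08:00 <= Sat 22:00? ✓ → yes.
Q: start Thu 04:00 <= Wed 21:00? ✗; start Thu 04:00 <= Sat 22:00? ✓ → no.
S: start Tue 11:00 <= Wed 21:00? ✓; start Tue 11:00 <= Sat 22:00? ✓ → yes.
Z: start Wed 06:00 <= Wed 21:00? ✓; start Wed 06:00 <= Sat 22:00? ✓ → yes.
Result: H, P, S, Z.

H, P, S, Z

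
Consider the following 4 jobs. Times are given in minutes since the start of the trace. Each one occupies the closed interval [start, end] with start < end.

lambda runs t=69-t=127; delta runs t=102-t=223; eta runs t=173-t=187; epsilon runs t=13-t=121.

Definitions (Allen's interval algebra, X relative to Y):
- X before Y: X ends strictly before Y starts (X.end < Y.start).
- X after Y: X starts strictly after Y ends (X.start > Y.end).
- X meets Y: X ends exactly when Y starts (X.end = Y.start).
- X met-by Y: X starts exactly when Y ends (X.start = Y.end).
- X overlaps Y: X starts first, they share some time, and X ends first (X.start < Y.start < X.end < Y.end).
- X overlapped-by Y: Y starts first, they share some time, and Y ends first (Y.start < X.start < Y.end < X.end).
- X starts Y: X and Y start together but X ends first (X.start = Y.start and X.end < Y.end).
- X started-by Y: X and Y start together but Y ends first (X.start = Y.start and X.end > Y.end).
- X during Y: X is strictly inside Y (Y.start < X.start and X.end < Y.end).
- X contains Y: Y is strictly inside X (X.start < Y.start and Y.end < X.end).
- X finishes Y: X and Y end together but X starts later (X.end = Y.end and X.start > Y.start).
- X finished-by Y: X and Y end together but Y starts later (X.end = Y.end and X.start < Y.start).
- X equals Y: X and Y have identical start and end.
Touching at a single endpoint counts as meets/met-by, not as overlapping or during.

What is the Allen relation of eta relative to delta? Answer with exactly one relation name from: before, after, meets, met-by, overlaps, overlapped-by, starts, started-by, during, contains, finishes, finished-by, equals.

during

eta = [t=173, t=187]; delta = [t=102, t=223].
Compare endpoints: eta.start > delta.start, eta.start < delta.end, eta.end > delta.start, eta.end < delta.end.
That pattern is 'during'.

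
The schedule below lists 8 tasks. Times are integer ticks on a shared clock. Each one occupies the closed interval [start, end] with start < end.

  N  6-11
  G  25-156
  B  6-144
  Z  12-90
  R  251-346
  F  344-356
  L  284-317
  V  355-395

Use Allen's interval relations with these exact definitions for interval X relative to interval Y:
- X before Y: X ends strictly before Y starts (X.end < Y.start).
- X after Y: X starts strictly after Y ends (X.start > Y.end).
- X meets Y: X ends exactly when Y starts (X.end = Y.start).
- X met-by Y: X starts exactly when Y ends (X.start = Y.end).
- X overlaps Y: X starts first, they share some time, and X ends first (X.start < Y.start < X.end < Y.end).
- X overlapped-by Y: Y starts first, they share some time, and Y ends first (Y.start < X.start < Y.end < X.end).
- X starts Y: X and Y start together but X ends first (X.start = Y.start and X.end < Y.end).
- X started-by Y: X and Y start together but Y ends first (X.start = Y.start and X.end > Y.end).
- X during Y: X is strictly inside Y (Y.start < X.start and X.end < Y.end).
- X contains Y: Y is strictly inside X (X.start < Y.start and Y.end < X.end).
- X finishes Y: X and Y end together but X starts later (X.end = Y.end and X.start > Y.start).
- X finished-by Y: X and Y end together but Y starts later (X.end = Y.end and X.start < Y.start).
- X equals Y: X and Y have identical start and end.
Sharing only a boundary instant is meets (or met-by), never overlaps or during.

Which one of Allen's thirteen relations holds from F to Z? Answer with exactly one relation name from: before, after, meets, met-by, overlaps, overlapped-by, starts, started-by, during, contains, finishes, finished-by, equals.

F = [344, 356]; Z = [12, 90].
Compare endpoints: F.start > Z.start, F.start > Z.end, F.end > Z.start, F.end > Z.end.
That pattern is 'after'.

after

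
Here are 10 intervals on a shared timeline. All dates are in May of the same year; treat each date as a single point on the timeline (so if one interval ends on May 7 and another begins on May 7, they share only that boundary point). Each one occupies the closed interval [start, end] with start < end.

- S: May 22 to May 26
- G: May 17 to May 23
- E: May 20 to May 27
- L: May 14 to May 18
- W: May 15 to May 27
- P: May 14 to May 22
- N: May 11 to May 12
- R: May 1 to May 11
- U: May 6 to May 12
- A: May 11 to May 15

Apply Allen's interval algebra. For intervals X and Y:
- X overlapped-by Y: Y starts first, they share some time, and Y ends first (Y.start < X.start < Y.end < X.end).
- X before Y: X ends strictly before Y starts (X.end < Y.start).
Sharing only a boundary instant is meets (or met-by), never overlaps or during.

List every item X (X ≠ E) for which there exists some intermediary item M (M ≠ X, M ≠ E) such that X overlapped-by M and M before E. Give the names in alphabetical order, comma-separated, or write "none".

A, G, L, P, U, W

Target E = [May 20, May 27].
Intermediaries M with M before E: A, L, N, R, U.
Via A — items with X overlapped-by A: L, P.
Via L — items with X overlapped-by L: G, W.
Via N — items with X overlapped-by N: none.
Via R — items with X overlapped-by R: U.
Via U — items with X overlapped-by U: A.
Union: A, G, L, P, U, W.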